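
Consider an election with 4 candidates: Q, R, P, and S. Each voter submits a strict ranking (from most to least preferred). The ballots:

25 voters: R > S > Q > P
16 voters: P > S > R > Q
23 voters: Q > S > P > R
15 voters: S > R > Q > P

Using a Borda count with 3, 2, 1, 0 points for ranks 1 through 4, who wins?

S

Q: 25·1 + 16·0 + 23·3 + 15·1 = 109
R: 25·3 + 16·1 + 23·0 + 15·2 = 121
P: 25·0 + 16·3 + 23·1 + 15·0 = 71
S: 25·2 + 16·2 + 23·2 + 15·3 = 173
S has the highest Borda score (173).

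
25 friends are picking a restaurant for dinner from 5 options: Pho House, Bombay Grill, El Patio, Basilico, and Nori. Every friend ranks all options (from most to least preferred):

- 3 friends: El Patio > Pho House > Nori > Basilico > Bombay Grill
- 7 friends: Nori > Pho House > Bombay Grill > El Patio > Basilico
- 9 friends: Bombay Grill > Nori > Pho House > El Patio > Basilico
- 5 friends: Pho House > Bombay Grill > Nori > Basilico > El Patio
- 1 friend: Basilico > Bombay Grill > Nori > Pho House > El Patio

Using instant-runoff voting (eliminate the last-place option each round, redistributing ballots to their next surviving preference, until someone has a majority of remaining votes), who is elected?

Round 1: Pho House 5, Bombay Grill 9, El Patio 3, Basilico 1, Nori 7. Eliminate Basilico.
Round 2: Pho House 5, Bombay Grill 10, El Patio 3, Nori 7. Eliminate El Patio.
Round 3: Pho House 8, Bombay Grill 10, Nori 7. Eliminate Nori.
Round 4: Pho House 15, Bombay Grill 10. Pho House has a majority.

Pho House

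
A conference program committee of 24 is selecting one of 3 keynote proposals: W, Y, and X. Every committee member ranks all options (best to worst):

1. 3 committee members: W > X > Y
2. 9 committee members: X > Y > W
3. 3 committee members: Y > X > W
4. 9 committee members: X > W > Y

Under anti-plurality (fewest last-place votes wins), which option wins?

Last-place votes: W 12, Y 12, X 0.
X is ranked last by the fewest voters, so X wins.

X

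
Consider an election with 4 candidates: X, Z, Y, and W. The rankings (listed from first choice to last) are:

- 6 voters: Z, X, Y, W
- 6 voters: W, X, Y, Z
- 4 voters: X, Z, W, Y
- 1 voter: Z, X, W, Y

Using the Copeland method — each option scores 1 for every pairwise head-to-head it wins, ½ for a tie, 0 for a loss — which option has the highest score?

X

X: beats Z, Y, and W → score 3.
Z: beats Y and W; loses to X → score 2.
Y: loses to X, Z, and W → score 0.
W: beats Y; loses to X and Z → score 1.
X has the best pairwise record.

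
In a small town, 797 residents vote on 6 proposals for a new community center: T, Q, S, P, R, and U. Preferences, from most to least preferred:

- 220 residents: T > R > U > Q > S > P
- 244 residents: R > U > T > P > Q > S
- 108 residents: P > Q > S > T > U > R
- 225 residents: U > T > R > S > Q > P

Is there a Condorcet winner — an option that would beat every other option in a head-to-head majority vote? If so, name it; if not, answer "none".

Checking pairwise contests:
U beats T 469–328.
T beats Q 689–108.
T beats S 689–108.
T beats P 689–108.
T beats R 553–244.
R beats U 464–333.
Every option loses at least one head-to-head, so there is no Condorcet winner.

none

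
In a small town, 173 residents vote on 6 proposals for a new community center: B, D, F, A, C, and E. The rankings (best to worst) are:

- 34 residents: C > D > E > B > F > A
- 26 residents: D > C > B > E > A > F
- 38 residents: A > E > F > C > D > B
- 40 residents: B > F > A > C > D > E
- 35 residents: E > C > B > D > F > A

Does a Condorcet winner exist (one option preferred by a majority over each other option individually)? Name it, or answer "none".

C vs B: 133–40 for C.
C vs D: 147–26 for C.
C vs F: 95–78 for C.
C vs A: 95–78 for C.
C vs E: 100–73 for C.
C beats every other option head-to-head.

C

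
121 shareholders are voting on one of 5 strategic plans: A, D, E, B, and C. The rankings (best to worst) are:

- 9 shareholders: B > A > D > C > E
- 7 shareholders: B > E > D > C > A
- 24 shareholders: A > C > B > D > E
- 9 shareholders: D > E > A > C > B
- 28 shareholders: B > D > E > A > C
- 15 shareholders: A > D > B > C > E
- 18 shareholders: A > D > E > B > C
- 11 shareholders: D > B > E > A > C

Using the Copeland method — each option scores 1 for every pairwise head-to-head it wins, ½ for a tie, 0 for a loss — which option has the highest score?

A: beats D, E, B, and C → score 4.
D: beats E and C; loses to A and B → score 2.
E: beats C; loses to A, D, and B → score 1.
B: beats D, E, and C; loses to A → score 3.
C: loses to A, D, E, and B → score 0.
A has the best pairwise record.

A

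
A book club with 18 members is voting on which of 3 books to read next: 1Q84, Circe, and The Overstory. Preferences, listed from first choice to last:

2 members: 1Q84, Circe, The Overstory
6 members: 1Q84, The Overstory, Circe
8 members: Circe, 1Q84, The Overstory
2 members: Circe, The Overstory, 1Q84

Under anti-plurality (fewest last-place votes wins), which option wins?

Last-place votes: 1Q84 2, Circe 6, The Overstory 10.
1Q84 is ranked last by the fewest voters, so 1Q84 wins.

1Q84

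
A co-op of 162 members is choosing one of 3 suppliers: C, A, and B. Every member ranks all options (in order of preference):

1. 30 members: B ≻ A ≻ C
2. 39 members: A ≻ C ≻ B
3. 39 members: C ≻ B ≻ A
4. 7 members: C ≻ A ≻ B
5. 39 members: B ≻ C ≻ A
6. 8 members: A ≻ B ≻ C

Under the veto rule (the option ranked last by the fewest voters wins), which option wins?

C

Last-place votes: C 38, A 78, B 46.
C is ranked last by the fewest voters, so C wins.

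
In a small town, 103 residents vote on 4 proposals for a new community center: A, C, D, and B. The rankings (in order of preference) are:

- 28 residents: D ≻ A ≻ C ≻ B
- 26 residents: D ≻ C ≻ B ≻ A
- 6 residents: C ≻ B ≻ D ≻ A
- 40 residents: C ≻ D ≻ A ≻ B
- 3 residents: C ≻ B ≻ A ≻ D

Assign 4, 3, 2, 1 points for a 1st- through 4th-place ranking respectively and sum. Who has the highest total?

A: 28·3 + 26·1 + 6·1 + 40·2 + 3·2 = 202
C: 28·2 + 26·3 + 6·4 + 40·4 + 3·4 = 330
D: 28·4 + 26·4 + 6·2 + 40·3 + 3·1 = 351
B: 28·1 + 26·2 + 6·3 + 40·1 + 3·3 = 147
D has the highest Borda score (351).

D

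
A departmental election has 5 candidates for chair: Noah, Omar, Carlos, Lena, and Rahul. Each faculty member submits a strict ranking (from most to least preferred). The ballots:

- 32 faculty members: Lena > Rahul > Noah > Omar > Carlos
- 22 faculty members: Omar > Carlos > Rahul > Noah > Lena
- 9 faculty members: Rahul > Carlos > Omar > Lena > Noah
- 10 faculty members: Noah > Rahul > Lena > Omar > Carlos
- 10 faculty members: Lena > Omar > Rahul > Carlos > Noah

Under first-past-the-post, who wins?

First-place votes: Noah 10, Omar 22, Carlos 0, Lena 42, Rahul 9.
Lena has the most first-place votes.

Lena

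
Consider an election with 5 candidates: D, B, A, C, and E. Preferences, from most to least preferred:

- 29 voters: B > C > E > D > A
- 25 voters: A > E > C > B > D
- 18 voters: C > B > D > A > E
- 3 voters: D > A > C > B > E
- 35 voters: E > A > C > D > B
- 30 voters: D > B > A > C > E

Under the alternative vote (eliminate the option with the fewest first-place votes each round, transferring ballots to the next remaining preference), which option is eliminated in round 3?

D

Round 1: D 33, B 29, A 25, C 18, E 35. Eliminate C.
Round 2: D 33, B 47, A 25, E 35. Eliminate A.
Round 3: D 33, B 47, E 60. Eliminate D.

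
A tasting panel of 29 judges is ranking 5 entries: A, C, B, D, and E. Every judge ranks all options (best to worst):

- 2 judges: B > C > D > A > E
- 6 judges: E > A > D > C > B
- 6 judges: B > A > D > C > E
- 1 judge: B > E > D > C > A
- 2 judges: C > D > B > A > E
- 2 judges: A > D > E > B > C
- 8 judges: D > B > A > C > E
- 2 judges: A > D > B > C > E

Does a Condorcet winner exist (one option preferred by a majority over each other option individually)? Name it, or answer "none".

Checking pairwise contests:
B beats A 19–10.
A beats C 24–5.
D beats B 20–9.
A beats D 16–13.
A beats E 22–7.
Every option loses at least one head-to-head, so there is no Condorcet winner.

none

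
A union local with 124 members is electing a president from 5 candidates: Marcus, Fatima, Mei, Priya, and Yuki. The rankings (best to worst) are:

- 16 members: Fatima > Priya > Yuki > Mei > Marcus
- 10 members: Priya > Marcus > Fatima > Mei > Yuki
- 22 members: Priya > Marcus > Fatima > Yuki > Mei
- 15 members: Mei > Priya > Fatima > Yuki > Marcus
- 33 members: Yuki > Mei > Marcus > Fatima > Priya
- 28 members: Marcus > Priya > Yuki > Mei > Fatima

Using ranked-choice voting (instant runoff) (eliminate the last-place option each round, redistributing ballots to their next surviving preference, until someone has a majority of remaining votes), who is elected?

Priya

Round 1: Marcus 28, Fatima 16, Mei 15, Priya 32, Yuki 33. Eliminate Mei.
Round 2: Marcus 28, Fatima 16, Priya 47, Yuki 33. Eliminate Fatima.
Round 3: Marcus 28, Priya 63, Yuki 33. Priya has a majority.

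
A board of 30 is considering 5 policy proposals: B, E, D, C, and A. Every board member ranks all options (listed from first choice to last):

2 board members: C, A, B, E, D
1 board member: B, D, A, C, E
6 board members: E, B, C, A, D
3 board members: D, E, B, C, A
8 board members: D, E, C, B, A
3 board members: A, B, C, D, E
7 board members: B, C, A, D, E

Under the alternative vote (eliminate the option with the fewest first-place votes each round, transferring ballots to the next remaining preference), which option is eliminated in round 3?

Round 1: B 8, E 6, D 11, C 2, A 3. Eliminate C.
Round 2: B 8, E 6, D 11, A 5. Eliminate A.
Round 3: B 13, E 6, D 11. Eliminate E.

E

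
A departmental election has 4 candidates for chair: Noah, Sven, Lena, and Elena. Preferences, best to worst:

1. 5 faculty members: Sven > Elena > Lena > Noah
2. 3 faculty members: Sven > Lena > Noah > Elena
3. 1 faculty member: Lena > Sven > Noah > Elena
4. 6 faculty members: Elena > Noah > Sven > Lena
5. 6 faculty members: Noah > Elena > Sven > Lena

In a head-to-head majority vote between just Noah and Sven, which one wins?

Noah

Voters preferring Noah to Sven: 12; preferring Sven to Noah: 9.
Noah wins the head-to-head.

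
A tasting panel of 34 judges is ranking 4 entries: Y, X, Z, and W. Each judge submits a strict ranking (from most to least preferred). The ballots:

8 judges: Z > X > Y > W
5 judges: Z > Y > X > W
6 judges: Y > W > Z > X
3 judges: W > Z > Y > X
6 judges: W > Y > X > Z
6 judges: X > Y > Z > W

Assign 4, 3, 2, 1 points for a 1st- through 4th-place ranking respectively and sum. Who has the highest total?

Y: 8·2 + 5·3 + 6·4 + 3·2 + 6·3 + 6·3 = 97
X: 8·3 + 5·2 + 6·1 + 3·1 + 6·2 + 6·4 = 79
Z: 8·4 + 5·4 + 6·2 + 3·3 + 6·1 + 6·2 = 91
W: 8·1 + 5·1 + 6·3 + 3·4 + 6·4 + 6·1 = 73
Y has the highest Borda score (97).

Y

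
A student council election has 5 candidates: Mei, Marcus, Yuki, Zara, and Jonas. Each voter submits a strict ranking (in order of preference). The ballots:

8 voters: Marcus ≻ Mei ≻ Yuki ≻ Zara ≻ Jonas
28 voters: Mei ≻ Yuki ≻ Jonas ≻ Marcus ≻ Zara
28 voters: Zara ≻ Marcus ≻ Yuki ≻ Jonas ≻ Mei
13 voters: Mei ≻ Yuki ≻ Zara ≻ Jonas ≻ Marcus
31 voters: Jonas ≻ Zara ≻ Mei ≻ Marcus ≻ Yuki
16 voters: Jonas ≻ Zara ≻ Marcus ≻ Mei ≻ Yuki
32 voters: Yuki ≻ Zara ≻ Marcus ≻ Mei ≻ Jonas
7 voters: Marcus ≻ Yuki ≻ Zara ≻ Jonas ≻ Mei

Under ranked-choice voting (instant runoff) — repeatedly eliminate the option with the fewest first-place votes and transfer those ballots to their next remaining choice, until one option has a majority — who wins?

Round 1: Mei 41, Marcus 15, Yuki 32, Zara 28, Jonas 47. Eliminate Marcus.
Round 2: Mei 49, Yuki 39, Zara 28, Jonas 47. Eliminate Zara.
Round 3: Mei 49, Yuki 67, Jonas 47. Eliminate Jonas.
Round 4: Mei 96, Yuki 67. Mei has a majority.

Mei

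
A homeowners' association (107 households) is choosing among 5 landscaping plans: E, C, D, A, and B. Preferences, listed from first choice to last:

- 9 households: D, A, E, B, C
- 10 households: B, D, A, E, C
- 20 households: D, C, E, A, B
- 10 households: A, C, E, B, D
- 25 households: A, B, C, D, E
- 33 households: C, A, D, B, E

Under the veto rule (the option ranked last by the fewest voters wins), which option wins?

Last-place votes: E 58, C 19, D 10, A 0, B 20.
A is ranked last by the fewest voters, so A wins.

A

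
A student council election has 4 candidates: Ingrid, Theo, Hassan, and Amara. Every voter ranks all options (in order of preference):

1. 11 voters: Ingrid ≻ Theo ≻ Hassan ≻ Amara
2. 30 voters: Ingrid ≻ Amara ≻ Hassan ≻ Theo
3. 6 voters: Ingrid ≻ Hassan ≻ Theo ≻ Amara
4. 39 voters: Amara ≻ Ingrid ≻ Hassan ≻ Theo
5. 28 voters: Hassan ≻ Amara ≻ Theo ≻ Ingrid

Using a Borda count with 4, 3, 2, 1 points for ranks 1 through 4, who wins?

Ingrid: 11·4 + 30·4 + 6·4 + 39·3 + 28·1 = 333
Theo: 11·3 + 30·1 + 6·2 + 39·1 + 28·2 = 170
Hassan: 11·2 + 30·2 + 6·3 + 39·2 + 28·4 = 290
Amara: 11·1 + 30·3 + 6·1 + 39·4 + 28·3 = 347
Amara has the highest Borda score (347).

Amara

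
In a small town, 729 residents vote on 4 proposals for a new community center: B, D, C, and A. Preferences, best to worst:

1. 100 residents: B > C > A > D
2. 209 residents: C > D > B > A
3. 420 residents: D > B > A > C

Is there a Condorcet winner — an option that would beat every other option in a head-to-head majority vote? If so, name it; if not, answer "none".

D

D vs B: 629–100 for D.
D vs C: 420–309 for D.
D vs A: 629–100 for D.
D beats every other option head-to-head.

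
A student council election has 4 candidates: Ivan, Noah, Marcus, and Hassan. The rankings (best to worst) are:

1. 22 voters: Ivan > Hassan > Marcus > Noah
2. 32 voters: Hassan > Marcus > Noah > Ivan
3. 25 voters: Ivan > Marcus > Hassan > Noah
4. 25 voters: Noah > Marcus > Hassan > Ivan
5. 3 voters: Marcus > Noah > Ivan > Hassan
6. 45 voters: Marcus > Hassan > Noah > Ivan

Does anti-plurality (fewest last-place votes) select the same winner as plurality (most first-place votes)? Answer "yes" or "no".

Anti-plurality — last-place votes: Ivan 102, Noah 47, Marcus 0, Hassan 3. Winner: Marcus.
Plurality — first-place votes: Ivan 47, Noah 25, Marcus 48, Hassan 32. Winner: Marcus.
The two methods agree.

yes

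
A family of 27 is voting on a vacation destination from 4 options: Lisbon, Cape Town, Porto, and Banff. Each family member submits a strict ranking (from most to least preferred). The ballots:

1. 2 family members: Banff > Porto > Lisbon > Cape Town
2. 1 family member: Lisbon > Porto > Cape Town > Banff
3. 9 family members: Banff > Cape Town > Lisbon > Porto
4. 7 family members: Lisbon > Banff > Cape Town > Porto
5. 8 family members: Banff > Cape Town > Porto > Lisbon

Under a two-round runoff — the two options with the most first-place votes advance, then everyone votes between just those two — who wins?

Banff

Round 1 first-place votes: Lisbon 8, Cape Town 0, Porto 0, Banff 19.
Banff and Lisbon advance.
Runoff: Banff is preferred to Lisbon by 19 voters; Lisbon by 8.
Banff wins the runoff.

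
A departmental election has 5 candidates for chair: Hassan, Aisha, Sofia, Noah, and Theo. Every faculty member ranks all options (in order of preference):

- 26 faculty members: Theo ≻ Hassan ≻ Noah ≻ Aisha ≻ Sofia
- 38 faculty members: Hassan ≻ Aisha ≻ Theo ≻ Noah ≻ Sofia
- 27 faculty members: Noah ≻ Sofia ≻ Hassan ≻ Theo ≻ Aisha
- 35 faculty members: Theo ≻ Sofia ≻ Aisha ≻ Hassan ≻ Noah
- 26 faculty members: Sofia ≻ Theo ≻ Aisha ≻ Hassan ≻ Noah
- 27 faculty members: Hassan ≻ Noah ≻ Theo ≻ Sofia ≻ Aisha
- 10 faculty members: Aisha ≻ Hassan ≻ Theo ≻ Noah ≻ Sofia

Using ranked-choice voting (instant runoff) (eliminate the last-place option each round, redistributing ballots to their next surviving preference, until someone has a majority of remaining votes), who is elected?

Round 1: Hassan 65, Aisha 10, Sofia 26, Noah 27, Theo 61. Eliminate Aisha.
Round 2: Hassan 75, Sofia 26, Noah 27, Theo 61. Eliminate Sofia.
Round 3: Hassan 75, Noah 27, Theo 87. Eliminate Noah.
Round 4: Hassan 102, Theo 87. Hassan has a majority.

Hassan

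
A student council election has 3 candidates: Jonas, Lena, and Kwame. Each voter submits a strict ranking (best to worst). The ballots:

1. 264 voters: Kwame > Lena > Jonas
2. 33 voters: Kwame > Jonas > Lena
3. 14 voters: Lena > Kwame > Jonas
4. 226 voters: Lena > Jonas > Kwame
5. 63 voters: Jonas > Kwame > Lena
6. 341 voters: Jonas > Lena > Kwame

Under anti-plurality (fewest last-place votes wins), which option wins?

Lena

Last-place votes: Jonas 278, Lena 96, Kwame 567.
Lena is ranked last by the fewest voters, so Lena wins.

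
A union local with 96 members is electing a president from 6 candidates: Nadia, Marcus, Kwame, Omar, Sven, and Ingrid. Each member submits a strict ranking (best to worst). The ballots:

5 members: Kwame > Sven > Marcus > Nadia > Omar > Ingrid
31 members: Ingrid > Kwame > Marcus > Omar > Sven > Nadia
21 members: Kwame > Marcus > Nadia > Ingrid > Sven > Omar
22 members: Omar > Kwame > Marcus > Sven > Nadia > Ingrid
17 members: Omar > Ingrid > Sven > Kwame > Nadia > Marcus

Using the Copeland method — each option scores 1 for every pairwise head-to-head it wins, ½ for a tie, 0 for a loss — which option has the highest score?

Nadia: ties Ingrid; loses to Marcus, Kwame, Omar, and Sven → score 0.5.
Marcus: beats Nadia, Omar, and Sven; ties Ingrid; loses to Kwame → score 3.5.
Kwame: beats Nadia, Marcus, Omar, and Sven; ties Ingrid → score 4.5.
Omar: beats Nadia and Sven; loses to Marcus, Kwame, and Ingrid → score 2.
Sven: beats Nadia; loses to Marcus, Kwame, Omar, and Ingrid → score 1.
Ingrid: beats Omar and Sven; ties Nadia, Marcus, and Kwame → score 3.5.
Kwame has the best pairwise record.

Kwame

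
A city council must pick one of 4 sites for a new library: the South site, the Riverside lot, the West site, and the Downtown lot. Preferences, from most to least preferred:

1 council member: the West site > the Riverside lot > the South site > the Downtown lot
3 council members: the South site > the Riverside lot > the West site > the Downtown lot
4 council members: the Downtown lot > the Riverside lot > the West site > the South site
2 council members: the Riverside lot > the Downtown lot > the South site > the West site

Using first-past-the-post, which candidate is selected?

First-place votes: the South site 3, the Riverside lot 2, the West site 1, the Downtown lot 4.
the Downtown lot has the most first-place votes.

the Downtown lot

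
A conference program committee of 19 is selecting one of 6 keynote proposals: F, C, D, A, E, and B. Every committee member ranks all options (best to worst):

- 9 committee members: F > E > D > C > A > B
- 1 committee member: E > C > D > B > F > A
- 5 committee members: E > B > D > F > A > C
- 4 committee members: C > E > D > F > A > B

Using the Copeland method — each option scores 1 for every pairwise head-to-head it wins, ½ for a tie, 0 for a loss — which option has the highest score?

E

F: beats C, A, and B; loses to D and E → score 3.
C: beats A and B; loses to F, D, and E → score 2.
D: beats F, C, A, and B; loses to E → score 4.
A: beats B; loses to F, C, D, and E → score 1.
E: beats F, C, D, A, and B → score 5.
B: loses to F, C, D, A, and E → score 0.
E has the best pairwise record.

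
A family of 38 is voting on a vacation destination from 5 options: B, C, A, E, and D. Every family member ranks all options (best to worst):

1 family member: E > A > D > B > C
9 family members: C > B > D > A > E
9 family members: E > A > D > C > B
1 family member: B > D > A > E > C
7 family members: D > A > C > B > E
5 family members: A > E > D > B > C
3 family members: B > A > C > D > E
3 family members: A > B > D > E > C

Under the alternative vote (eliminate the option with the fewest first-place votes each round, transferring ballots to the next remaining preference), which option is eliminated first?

Round 1: B 4, C 9, A 8, E 10, D 7. Eliminate B.

B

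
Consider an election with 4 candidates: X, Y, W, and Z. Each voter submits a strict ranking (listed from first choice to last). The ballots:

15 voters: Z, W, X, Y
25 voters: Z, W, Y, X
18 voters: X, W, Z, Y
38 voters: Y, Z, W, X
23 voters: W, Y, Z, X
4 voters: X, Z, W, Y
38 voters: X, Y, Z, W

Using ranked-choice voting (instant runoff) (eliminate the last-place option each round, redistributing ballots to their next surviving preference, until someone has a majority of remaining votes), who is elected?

Round 1: X 60, Y 38, W 23, Z 40. Eliminate W.
Round 2: X 60, Y 61, Z 40. Eliminate Z.
Round 3: X 75, Y 86. Y has a majority.

Y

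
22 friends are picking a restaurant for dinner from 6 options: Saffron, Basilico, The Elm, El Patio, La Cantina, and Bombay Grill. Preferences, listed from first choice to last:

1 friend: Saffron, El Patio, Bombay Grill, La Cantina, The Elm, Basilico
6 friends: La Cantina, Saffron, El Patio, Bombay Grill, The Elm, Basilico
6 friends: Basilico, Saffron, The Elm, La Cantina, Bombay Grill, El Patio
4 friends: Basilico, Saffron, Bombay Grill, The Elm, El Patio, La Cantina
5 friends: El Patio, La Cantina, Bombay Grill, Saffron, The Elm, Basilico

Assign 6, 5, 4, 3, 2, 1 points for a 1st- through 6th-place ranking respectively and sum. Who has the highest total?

Saffron: 1·6 + 6·5 + 6·5 + 4·5 + 5·3 = 101
Basilico: 1·1 + 6·1 + 6·6 + 4·6 + 5·1 = 72
The Elm: 1·2 + 6·2 + 6·4 + 4·3 + 5·2 = 60
El Patio: 1·5 + 6·4 + 6·1 + 4·2 + 5·6 = 73
La Cantina: 1·3 + 6·6 + 6·3 + 4·1 + 5·5 = 86
Bombay Grill: 1·4 + 6·3 + 6·2 + 4·4 + 5·4 = 70
Saffron has the highest Borda score (101).

Saffron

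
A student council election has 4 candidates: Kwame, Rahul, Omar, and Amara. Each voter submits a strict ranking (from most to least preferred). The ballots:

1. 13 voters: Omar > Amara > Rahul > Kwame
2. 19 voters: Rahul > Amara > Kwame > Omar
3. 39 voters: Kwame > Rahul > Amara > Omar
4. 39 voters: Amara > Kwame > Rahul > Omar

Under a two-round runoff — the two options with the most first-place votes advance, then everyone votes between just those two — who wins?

Round 1 first-place votes: Kwame 39, Rahul 19, Omar 13, Amara 39.
Amara and Kwame advance.
Runoff: Amara is preferred to Kwame by 71 voters; Kwame by 39.
Amara wins the runoff.

Amara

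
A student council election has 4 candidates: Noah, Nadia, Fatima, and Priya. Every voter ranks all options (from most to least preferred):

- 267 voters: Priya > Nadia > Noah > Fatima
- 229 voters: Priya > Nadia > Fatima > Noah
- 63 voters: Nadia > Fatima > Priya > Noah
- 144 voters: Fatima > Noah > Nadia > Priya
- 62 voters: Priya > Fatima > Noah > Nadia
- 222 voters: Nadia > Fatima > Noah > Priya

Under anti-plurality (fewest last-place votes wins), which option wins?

Nadia

Last-place votes: Noah 292, Nadia 62, Fatima 267, Priya 366.
Nadia is ranked last by the fewest voters, so Nadia wins.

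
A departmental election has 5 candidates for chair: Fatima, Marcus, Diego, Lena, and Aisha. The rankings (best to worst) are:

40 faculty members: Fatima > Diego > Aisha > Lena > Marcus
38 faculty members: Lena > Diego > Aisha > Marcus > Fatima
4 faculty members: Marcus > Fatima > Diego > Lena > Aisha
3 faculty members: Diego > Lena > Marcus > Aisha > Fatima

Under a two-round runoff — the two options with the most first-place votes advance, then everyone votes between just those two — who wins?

Round 1 first-place votes: Fatima 40, Marcus 4, Diego 3, Lena 38, Aisha 0.
Fatima and Lena advance.
Runoff: Fatima is preferred to Lena by 44 voters; Lena by 41.
Fatima wins the runoff.

Fatima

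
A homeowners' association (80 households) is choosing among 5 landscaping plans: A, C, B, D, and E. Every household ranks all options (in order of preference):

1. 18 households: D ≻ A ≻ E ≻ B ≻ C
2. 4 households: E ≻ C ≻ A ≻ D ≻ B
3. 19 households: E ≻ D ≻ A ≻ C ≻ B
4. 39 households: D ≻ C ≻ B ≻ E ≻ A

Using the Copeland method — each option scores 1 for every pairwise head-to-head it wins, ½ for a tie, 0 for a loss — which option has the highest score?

A: beats B; loses to C, D, and E → score 1.
C: beats A and B; loses to D and E → score 2.
B: loses to A, C, D, and E → score 0.
D: beats A, C, B, and E → score 4.
E: beats A, C, and B; loses to D → score 3.
D has the best pairwise record.

D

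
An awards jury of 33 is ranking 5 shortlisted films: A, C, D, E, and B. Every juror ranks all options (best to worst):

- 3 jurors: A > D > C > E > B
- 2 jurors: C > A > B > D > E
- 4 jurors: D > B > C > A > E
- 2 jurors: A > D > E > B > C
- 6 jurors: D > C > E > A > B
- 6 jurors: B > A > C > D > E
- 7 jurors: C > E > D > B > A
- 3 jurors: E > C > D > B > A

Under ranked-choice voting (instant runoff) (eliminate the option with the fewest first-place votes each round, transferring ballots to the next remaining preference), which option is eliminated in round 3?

Round 1: A 5, C 9, D 10, E 3, B 6. Eliminate E.
Round 2: A 5, C 12, D 10, B 6. Eliminate A.
Round 3: C 12, D 15, B 6. Eliminate B.

B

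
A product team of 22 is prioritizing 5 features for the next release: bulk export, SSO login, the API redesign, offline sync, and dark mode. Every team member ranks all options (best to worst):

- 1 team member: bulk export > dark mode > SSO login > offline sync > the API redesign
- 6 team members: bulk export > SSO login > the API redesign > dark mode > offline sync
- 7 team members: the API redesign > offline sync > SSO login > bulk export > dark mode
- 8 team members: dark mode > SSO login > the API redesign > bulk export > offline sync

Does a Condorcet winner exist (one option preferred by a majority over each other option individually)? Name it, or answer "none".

SSO login

SSO login vs bulk export: 15–7 for SSO login.
SSO login vs the API redesign: 15–7 for SSO login.
SSO login vs offline sync: 15–7 for SSO login.
SSO login vs dark mode: 13–9 for SSO login.
SSO login beats every other option head-to-head.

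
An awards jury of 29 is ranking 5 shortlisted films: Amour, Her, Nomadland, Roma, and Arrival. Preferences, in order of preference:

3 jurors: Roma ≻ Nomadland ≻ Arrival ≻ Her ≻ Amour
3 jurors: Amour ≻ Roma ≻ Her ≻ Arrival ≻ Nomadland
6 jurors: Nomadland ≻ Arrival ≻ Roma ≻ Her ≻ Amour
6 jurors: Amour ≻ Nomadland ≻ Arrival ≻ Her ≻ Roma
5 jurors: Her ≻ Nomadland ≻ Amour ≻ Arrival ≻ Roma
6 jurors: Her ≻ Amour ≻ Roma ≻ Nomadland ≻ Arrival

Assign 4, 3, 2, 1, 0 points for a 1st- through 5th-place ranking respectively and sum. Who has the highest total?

Amour: 3·0 + 3·4 + 6·0 + 6·4 + 5·2 + 6·3 = 64
Her: 3·1 + 3·2 + 6·1 + 6·1 + 5·4 + 6·4 = 65
Nomadland: 3·3 + 3·0 + 6·4 + 6·3 + 5·3 + 6·1 = 72
Roma: 3·4 + 3·3 + 6·2 + 6·0 + 5·0 + 6·2 = 45
Arrival: 3·2 + 3·1 + 6·3 + 6·2 + 5·1 + 6·0 = 44
Nomadland has the highest Borda score (72).

Nomadland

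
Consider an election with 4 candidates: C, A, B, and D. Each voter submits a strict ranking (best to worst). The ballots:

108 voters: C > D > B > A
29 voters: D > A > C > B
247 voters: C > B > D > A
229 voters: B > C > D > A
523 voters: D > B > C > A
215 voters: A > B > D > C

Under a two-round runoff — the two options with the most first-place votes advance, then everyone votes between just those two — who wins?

Round 1 first-place votes: C 355, A 215, B 229, D 552.
D and C advance.
Runoff: D is preferred to C by 767 voters; C by 584.
D wins the runoff.

D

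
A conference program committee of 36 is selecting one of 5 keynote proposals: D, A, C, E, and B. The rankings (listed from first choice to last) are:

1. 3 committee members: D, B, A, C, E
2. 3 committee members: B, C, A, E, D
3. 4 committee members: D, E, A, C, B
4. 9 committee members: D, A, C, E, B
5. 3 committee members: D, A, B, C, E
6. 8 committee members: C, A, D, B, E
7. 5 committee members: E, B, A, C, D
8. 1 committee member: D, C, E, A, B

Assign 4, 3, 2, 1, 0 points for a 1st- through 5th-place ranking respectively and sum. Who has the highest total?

D: 3·4 + 3·0 + 4·4 + 9·4 + 3·4 + 8·2 + 5·0 + 1·4 = 96
A: 3·2 + 3·2 + 4·2 + 9·3 + 3·3 + 8·3 + 5·2 + 1·1 = 91
C: 3·1 + 3·3 + 4·1 + 9·2 + 3·1 + 8·4 + 5·1 + 1·3 = 77
E: 3·0 + 3·1 + 4·3 + 9·1 + 3·0 + 8·0 + 5·4 + 1·2 = 46
B: 3·3 + 3·4 + 4·0 + 9·0 + 3·2 + 8·1 + 5·3 + 1·0 = 50
D has the highest Borda score (96).

D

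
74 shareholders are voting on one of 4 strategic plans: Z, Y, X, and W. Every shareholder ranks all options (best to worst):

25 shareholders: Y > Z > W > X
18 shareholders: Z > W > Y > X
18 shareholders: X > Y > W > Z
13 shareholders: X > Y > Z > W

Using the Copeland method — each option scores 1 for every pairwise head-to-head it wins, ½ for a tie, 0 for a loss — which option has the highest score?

Z: beats X and W; loses to Y → score 2.
Y: beats Z, X, and W → score 3.
X: loses to Z, Y, and W → score 0.
W: beats X; loses to Z and Y → score 1.
Y has the best pairwise record.

Y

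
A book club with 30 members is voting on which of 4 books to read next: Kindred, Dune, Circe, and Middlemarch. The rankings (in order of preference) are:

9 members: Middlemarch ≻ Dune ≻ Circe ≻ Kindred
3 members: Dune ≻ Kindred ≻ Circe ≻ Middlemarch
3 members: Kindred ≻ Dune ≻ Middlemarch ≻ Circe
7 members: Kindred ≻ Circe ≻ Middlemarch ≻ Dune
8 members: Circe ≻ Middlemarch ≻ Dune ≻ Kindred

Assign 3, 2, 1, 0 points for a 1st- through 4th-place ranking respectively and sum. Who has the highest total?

Middlemarch

Kindred: 9·0 + 3·2 + 3·3 + 7·3 + 8·0 = 36
Dune: 9·2 + 3·3 + 3·2 + 7·0 + 8·1 = 41
Circe: 9·1 + 3·1 + 3·0 + 7·2 + 8·3 = 50
Middlemarch: 9·3 + 3·0 + 3·1 + 7·1 + 8·2 = 53
Middlemarch has the highest Borda score (53).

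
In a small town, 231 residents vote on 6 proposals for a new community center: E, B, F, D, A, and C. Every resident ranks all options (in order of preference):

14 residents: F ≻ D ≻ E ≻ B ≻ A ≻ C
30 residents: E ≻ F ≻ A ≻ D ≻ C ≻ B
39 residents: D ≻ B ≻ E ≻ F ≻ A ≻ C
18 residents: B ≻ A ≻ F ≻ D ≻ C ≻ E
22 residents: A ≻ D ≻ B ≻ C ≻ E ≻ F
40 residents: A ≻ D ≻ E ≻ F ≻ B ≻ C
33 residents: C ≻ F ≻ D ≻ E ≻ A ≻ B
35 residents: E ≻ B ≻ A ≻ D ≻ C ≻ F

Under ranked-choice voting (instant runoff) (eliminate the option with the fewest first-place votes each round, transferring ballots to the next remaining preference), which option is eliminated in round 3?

C

Round 1: E 65, B 18, F 14, D 39, A 62, C 33. Eliminate F.
Round 2: E 65, B 18, D 53, A 62, C 33. Eliminate B.
Round 3: E 65, D 53, A 80, C 33. Eliminate C.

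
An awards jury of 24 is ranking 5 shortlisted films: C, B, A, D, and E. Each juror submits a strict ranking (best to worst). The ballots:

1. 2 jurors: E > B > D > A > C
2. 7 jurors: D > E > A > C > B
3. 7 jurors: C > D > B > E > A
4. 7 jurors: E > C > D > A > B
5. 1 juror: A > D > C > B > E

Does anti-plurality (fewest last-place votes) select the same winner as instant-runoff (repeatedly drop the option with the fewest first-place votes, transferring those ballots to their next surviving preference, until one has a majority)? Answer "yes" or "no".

Anti-plurality — last-place votes: C 2, B 14, A 7, D 0, E 1. Winner: D.
Instant-runoff — R1 C 7, B 0, A 1, D 7, E 9 (B out); R2 C 7, A 1, D 7, E 9 (A out); R3 C 7, D 8, E 9 (C out); R4 D 15, E 9 (D winner). Winner: D.
The two methods agree.

yes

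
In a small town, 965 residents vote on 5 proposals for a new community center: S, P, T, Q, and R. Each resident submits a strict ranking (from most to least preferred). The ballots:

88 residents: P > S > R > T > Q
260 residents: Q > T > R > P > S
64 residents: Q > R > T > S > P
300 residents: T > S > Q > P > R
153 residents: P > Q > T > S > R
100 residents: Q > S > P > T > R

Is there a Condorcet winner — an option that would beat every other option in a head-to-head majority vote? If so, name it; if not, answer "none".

Q

Q vs S: 577–388 for Q.
Q vs P: 724–241 for Q.
Q vs T: 577–388 for Q.
Q vs R: 877–88 for Q.
Q beats every other option head-to-head.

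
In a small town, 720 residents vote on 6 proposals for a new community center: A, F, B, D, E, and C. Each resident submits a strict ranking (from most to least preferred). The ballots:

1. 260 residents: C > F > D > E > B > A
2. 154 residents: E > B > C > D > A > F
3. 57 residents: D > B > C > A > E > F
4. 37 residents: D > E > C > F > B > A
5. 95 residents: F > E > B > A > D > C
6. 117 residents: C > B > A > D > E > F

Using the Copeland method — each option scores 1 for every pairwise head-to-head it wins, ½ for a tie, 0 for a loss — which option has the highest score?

A: loses to F, B, D, E, and C → score 0.
F: beats A and B; loses to D, E, and C → score 2.
B: beats A and D; loses to F, E, and C → score 2.
D: beats A, F, and E; loses to B and C → score 3.
E: beats A, F, and B; loses to D and C → score 3.
C: beats A, F, B, D, and E → score 5.
C has the best pairwise record.

C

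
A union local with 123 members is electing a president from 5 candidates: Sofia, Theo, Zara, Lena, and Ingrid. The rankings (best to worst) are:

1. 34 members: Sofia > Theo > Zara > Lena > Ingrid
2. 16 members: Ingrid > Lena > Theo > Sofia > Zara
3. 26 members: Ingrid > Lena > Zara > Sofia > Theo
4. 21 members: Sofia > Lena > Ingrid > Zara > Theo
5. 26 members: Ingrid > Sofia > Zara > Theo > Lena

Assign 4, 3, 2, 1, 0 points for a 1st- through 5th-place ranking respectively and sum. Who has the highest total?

Sofia: 34·4 + 16·1 + 26·1 + 21·4 + 26·3 = 340
Theo: 34·3 + 16·2 + 26·0 + 21·0 + 26·1 = 160
Zara: 34·2 + 16·0 + 26·2 + 21·1 + 26·2 = 193
Lena: 34·1 + 16·3 + 26·3 + 21·3 + 26·0 = 223
Ingrid: 34·0 + 16·4 + 26·4 + 21·2 + 26·4 = 314
Sofia has the highest Borda score (340).

Sofia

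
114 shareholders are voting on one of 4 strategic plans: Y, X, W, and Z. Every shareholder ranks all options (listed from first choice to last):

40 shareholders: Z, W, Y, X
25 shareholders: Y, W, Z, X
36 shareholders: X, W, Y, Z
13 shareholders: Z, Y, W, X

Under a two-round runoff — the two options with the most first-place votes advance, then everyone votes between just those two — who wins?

Round 1 first-place votes: Y 25, X 36, W 0, Z 53.
Z and X advance.
Runoff: Z is preferred to X by 78 voters; X by 36.
Z wins the runoff.

Z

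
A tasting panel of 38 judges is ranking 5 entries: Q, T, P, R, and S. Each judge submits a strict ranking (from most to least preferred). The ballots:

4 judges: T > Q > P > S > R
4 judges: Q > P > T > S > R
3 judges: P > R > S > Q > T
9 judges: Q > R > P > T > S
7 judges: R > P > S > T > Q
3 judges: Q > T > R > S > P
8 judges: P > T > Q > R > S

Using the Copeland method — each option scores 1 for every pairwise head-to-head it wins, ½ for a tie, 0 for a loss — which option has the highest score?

Q: beats P, R, and S; ties T → score 3.5.
T: beats S; ties Q and R; loses to P → score 2.
P: beats T and S; ties R; loses to Q → score 2.5.
R: beats S; ties T and P; loses to Q → score 2.
S: loses to Q, T, P, and R → score 0.
Q has the best pairwise record.

Q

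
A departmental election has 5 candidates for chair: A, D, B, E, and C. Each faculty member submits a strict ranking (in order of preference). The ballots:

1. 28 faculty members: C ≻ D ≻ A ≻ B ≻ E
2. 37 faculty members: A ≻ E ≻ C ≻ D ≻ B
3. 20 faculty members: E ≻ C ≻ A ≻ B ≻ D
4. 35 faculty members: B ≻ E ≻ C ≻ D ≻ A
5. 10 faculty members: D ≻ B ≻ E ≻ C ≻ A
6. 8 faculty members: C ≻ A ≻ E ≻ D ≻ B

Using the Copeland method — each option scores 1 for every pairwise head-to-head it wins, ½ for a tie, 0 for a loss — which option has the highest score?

A: beats B and E; loses to D and C → score 2.
D: beats A and B; loses to E and C → score 2.
B: beats E; loses to A, D, and C → score 1.
E: beats D and C; loses to A and B → score 2.
C: beats A, D, and B; loses to E → score 3.
C has the best pairwise record.

C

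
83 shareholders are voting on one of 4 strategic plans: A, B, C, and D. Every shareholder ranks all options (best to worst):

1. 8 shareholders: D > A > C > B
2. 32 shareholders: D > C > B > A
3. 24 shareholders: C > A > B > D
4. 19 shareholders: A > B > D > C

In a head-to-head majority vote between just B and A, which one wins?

Voters preferring B to A: 32; preferring A to B: 51.
A wins the head-to-head.

A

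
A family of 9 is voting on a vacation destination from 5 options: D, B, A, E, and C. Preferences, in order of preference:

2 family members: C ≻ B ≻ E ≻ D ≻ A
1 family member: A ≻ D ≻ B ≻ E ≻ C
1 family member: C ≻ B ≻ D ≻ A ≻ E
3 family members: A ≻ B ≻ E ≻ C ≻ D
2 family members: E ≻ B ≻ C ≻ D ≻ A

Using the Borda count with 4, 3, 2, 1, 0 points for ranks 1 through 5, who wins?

D: 2·1 + 1·3 + 1·2 + 3·0 + 2·1 = 9
B: 2·3 + 1·2 + 1·3 + 3·3 + 2·3 = 26
A: 2·0 + 1·4 + 1·1 + 3·4 + 2·0 = 17
E: 2·2 + 1·1 + 1·0 + 3·2 + 2·4 = 19
C: 2·4 + 1·0 + 1·4 + 3·1 + 2·2 = 19
B has the highest Borda score (26).

B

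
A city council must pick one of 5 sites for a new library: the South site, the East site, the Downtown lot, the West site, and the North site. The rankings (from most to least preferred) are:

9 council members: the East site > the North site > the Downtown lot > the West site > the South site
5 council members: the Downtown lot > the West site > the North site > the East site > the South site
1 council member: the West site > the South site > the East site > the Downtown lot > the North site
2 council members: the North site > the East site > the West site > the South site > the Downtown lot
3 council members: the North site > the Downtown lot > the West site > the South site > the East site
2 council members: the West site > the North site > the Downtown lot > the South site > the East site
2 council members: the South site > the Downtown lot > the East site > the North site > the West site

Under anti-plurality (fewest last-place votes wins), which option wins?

the North site

Last-place votes: the South site 14, the East site 5, the Downtown lot 2, the West site 2, the North site 1.
the North site is ranked last by the fewest voters, so the North site wins.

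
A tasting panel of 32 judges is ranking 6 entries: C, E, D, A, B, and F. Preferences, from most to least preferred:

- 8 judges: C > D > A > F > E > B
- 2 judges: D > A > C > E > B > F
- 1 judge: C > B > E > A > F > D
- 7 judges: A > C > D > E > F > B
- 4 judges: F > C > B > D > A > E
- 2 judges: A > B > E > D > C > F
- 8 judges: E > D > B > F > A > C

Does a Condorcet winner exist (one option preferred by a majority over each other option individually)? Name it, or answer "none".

Checking pairwise contests:
A beats C 19–13.
C beats E 22–10.
C beats D 20–12.
D beats A 22–10.
C beats B 22–10.
C beats F 20–12.
Every option loses at least one head-to-head, so there is no Condorcet winner.

none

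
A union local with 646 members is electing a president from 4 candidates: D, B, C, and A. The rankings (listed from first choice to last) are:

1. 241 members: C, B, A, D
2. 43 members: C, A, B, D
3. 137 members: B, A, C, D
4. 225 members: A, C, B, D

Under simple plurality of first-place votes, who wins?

First-place votes: D 0, B 137, C 284, A 225.
C has the most first-place votes.

C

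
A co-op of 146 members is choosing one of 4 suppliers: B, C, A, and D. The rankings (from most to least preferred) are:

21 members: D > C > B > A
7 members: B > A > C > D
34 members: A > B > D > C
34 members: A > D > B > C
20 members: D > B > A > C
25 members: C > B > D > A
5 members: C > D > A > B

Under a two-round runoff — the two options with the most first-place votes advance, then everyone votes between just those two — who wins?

Round 1 first-place votes: B 7, C 30, A 68, D 41.
A and D advance.
Runoff: A is preferred to D by 75 voters; D by 71.
A wins the runoff.

A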